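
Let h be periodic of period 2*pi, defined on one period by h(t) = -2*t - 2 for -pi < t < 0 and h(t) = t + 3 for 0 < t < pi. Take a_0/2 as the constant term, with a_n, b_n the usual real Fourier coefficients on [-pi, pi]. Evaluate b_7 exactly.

(10 - pi)/(7*pi)

b_7 = 1/pi ∫_{-pi}^{pi} h(t) sin(7*t) dt.
Split the integral at the breakpoints.
Integrating by parts (boundary term plus one more integral), an antiderivative of (-2*t - 2) sin(7*t) is 2*t*cos(7*t)/7 - 2*sin(7*t)/49 + 2*cos(7*t)/7; evaluating from -pi to 0: ∫_{-pi}^{0} (-2*t - 2) sin(7*t) dt = (2/7) - (-2/7 + 2*pi/7) = 4/7 - 2*pi/7.
Integrating by parts (boundary term plus one more integral), an antiderivative of (t + 3) sin(7*t) is -t*cos(7*t)/7 + sin(7*t)/49 - 3*cos(7*t)/7; evaluating from 0 to pi: ∫_{0}^{pi} (t + 3) sin(7*t) dt = (3/7 + pi/7) - (-3/7) = pi/7 + 6/7.
Summing the pieces and multiplying by (1/pi) gives b_7 = (10 - pi)/(7*pi).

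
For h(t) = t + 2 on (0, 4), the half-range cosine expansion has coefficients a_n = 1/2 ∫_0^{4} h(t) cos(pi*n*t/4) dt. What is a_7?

a_7 = 1/2 ∫_0^{4} (t + 2) cos(7*pi*t/4) dt.
Integrating by parts (boundary term plus one more integral), an antiderivative of (t + 2) cos(7*pi*t/4) is 4*t*sin(7*pi*t/4)/(7*pi) + 8*sin(7*pi*t/4)/(7*pi) + 16*cos(7*pi*t/4)/(49*pi**2); evaluating from 0 to 4: ∫_{0}^{4} (t + 2) cos(7*pi*t/4) dt = (-16/(49*pi**2)) - (16/(49*pi**2)) = -32/(49*pi**2).
Hence a_7 = (1/2)·(-32/(49*pi**2)) = -16/(49*pi**2).

-16/(49*pi**2)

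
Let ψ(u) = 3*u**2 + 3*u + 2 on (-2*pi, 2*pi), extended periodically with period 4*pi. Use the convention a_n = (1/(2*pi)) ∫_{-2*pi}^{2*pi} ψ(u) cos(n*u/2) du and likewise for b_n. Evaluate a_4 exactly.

3

a_4 = (1/(2*pi)) ∫_{-2*pi}^{2*pi} ψ(u) cos(2*u) du.
Integrating by parts twice (tabular method), an antiderivative of (3*u**2 + 3*u + 2) cos(2*u) is 3*u**2*sin(2*u)/2 + 3*u*sin(2*u)/2 + 3*u*cos(2*u)/2 + sin(2*u)/4 + 3*cos(2*u)/4; evaluating from -2*pi to 2*pi: ∫_{-2*pi}^{2*pi} (3*u**2 + 3*u + 2) cos(2*u) du = (3/4 + 3*pi) - (3/4 - 3*pi) = 6*pi.
Hence a_4 = (1/(2*pi))·(6*pi) = 3.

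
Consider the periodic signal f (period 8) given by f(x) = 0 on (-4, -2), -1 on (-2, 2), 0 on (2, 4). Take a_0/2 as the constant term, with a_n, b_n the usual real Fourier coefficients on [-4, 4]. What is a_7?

a_7 = 1/4 ∫_{-4}^{4} f(x) cos(7*pi*x/4) dx.
f is even and cos(7*pi*x/4) is even, so the integrand is even and a_7 = 1/2 ∫_0^{4} f(x) cos(7*pi*x/4) dx.
Split the integral at the breakpoints.
Directly, an antiderivative of (-1) cos(7*pi*x/4) is -4*sin(7*pi*x/4)/(7*pi); evaluating from 0 to 2: ∫_{0}^{2} (-1) cos(7*pi*x/4) dx = (4/(7*pi)) - (0) = 4/(7*pi).
∫_{2}^{4} (0) cos(7*pi*x/4) dx = 0.
Summing the pieces and multiplying by (1/2) gives a_7 = 2/(7*pi).

2/(7*pi)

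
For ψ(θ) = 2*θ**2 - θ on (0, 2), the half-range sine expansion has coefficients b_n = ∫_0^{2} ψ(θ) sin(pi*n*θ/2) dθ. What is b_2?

b_2 = ∫_0^{2} (2*θ**2 - θ) sin(pi*θ) dθ.
Integrating by parts twice (tabular method), an antiderivative of (2*θ**2 - θ) sin(pi*θ) is -2*θ**2*cos(pi*θ)/pi + 4*θ*sin(pi*θ)/pi**2 + θ*cos(pi*θ)/pi - sin(pi*θ)/pi**2 + 4*cos(pi*θ)/pi**3; evaluating from 0 to 2: ∫_{0}^{2} (2*θ**2 - θ) sin(pi*θ) dθ = (-6/pi + 4/pi**3) - (4/pi**3) = -6/pi.
Hence b_2 = -6/pi.

-6/pi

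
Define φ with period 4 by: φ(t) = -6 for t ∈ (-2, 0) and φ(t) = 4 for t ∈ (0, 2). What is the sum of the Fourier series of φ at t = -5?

-6

t = -5 differs from t = -1 by -1 full period(s), and the series is 4-periodic.
φ is continuous at t = -1 with value -6, so the series converges to -6 there.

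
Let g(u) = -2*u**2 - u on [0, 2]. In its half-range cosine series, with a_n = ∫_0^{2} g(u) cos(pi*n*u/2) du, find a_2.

-8/pi**2

a_2 = ∫_0^{2} (-2*u**2 - u) cos(pi*u) du.
Integrating by parts twice (tabular method), an antiderivative of (-2*u**2 - u) cos(pi*u) is -2*u**2*sin(pi*u)/pi - u*sin(pi*u)/pi - 4*u*cos(pi*u)/pi**2 + 4*sin(pi*u)/pi**3 - cos(pi*u)/pi**2; evaluating from 0 to 2: ∫_{0}^{2} (-2*u**2 - u) cos(pi*u) du = (-9/pi**2) - (-1/pi**2) = -8/pi**2.
Hence a_2 = -8/pi**2.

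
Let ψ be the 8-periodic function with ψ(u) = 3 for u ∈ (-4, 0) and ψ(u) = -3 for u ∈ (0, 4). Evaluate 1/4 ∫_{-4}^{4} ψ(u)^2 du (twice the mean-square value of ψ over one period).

18

1/4 ∫_{-4}^{4} ψ(u)^2 du = 1/4 · (72) = 18.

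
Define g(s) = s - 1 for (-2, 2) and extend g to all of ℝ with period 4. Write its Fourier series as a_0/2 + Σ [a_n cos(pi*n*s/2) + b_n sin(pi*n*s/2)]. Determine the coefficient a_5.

a_5 = 1/2 ∫_{-2}^{2} g(s) cos(5*pi*s/2) ds.
Integrating by parts (boundary term plus one more integral), an antiderivative of (s - 1) cos(5*pi*s/2) is 2*s*sin(5*pi*s/2)/(5*pi) - 2*sin(5*pi*s/2)/(5*pi) + 4*cos(5*pi*s/2)/(25*pi**2); evaluating from -2 to 2: ∫_{-2}^{2} (s - 1) cos(5*pi*s/2) ds = (-4/(25*pi**2)) - (-4/(25*pi**2)) = 0.
Hence a_5 = (1/2)·(0) = 0.

0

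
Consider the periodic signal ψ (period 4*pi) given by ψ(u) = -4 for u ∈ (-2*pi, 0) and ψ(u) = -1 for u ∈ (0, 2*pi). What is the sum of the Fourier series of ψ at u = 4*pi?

u = 4*pi differs from u = 0 by 1 full period(s), and the series is 4*pi-periodic.
At u = 0 the one-sided limits are ψ(0^-) = -4 and ψ(0^+) = -1.
By Dirichlet's theorem the series converges to their average, [(-4) + (-1)]/2 = -5/2.

-5/2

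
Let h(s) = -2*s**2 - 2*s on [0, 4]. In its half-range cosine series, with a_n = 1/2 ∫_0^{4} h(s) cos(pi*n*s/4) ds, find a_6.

-32/(9*pi**2)

a_6 = 1/2 ∫_0^{4} (-2*s**2 - 2*s) cos(3*pi*s/2) ds.
Integrating by parts twice (tabular method), an antiderivative of (-2*s**2 - 2*s) cos(3*pi*s/2) is -4*s**2*sin(3*pi*s/2)/(3*pi) - 4*s*sin(3*pi*s/2)/(3*pi) - 16*s*cos(3*pi*s/2)/(9*pi**2) + 32*sin(3*pi*s/2)/(27*pi**3) - 8*cos(3*pi*s/2)/(9*pi**2); evaluating from 0 to 4: ∫_{0}^{4} (-2*s**2 - 2*s) cos(3*pi*s/2) ds = (-8/pi**2) - (-8/(9*pi**2)) = -64/(9*pi**2).
Hence a_6 = (1/2)·(-64/(9*pi**2)) = -32/(9*pi**2).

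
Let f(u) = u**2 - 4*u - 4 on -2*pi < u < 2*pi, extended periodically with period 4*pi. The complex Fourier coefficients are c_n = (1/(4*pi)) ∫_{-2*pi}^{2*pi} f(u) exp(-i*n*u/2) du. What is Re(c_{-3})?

-8/9

Since f is real-valued, Re(c_{-3}) = (1/(4*pi)) ∫_{-2*pi}^{2*pi} f(u) cos(-3*u/2) du = a_{3}/2.
Integrating by parts twice (tabular method), an antiderivative of (u**2 - 4*u - 4) cos(-3*u/2) is 2*u**2*sin(3*u/2)/3 - 8*u*sin(3*u/2)/3 + 8*u*cos(3*u/2)/9 - 88*sin(3*u/2)/27 - 16*cos(3*u/2)/9; evaluating from -2*pi to 2*pi: ∫_{-2*pi}^{2*pi} (u**2 - 4*u - 4) cos(-3*u/2) du = (16/9 - 16*pi/9) - (16/9 + 16*pi/9) = -32*pi/9.
Hence Re(c_{-3}) = (1/(4*pi))·(-32*pi/9) = -8/9.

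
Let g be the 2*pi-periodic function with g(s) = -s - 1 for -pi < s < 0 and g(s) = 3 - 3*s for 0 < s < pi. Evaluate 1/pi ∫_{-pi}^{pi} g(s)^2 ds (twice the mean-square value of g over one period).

-10*pi + 10 + 10*pi**2/3

1/pi ∫_{-pi}^{pi} g(s)^2 ds = 1/pi · (10*pi*(-3*pi + 3 + pi**2)/3) = -10*pi + 10 + 10*pi**2/3.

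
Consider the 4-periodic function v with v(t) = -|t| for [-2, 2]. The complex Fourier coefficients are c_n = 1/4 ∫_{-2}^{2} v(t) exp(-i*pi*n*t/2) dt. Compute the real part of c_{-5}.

Since v is real-valued, Re(c_{-5}) = 1/4 ∫_{-2}^{2} v(t) cos(-5*pi*t/2) dt = a_{5}/2.
v is even and cos(-5*pi*t/2) is even, so the integrand is even: ∫_{-2}^{2} v(t) cos(-5*pi*t/2) dt = 2∫_0^{2} v(t) cos(-5*pi*t/2) dt.
Integrating by parts (boundary term plus one more integral), an antiderivative of (-t) cos(-5*pi*t/2) is -2*t*sin(5*pi*t/2)/(5*pi) - 4*cos(5*pi*t/2)/(25*pi**2); evaluating from 0 to 2: ∫_{0}^{2} (-t) cos(-5*pi*t/2) dt = (4/(25*pi**2)) - (-4/(25*pi**2)) = 8/(25*pi**2).
So ∫_{-2}^{2} v(t) cos(-5*pi*t/2) dt = 16/(25*pi**2).
Hence Re(c_{-5}) = (1/4)·(16/(25*pi**2)) = 4/(25*pi**2).

4/(25*pi**2)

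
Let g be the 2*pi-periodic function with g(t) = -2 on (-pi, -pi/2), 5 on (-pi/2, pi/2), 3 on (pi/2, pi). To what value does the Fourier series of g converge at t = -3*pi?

1/2

t = -3*pi differs from t = -pi by -1 full period(s), and the series is 2*pi-periodic.
At t = -pi the one-sided limits are g(-pi^-) = 3 and g(-pi^+) = -2.
By Dirichlet's theorem the series converges to their average, [(3) + (-2)]/2 = 1/2.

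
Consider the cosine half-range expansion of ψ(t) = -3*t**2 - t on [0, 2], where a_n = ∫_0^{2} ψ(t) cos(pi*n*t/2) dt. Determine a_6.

a_6 = ∫_0^{2} (-3*t**2 - t) cos(3*pi*t) dt.
Integrating by parts twice (tabular method), an antiderivative of (-3*t**2 - t) cos(3*pi*t) is -t**2*sin(3*pi*t)/pi - t*sin(3*pi*t)/(3*pi) - 2*t*cos(3*pi*t)/(3*pi**2) + 2*sin(3*pi*t)/(9*pi**3) - cos(3*pi*t)/(9*pi**2); evaluating from 0 to 2: ∫_{0}^{2} (-3*t**2 - t) cos(3*pi*t) dt = (-13/(9*pi**2)) - (-1/(9*pi**2)) = -4/(3*pi**2).
Hence a_6 = -4/(3*pi**2).

-4/(3*pi**2)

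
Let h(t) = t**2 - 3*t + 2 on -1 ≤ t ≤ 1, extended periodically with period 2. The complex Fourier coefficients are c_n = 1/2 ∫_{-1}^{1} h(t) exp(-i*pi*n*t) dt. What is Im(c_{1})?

Since h is real-valued, Im(c_{1}) = -1/2 ∫_{-1}^{1} h(t) sin(pi*t) dt = -b_{1}/2.
Integrating by parts twice (tabular method), an antiderivative of (t**2 - 3*t + 2) sin(pi*t) is -t**2*cos(pi*t)/pi + 2*t*sin(pi*t)/pi**2 + 3*t*cos(pi*t)/pi - 3*sin(pi*t)/pi**2 - 2*cos(pi*t)/pi + 2*cos(pi*t)/pi**3; evaluating from -1 to 1: ∫_{-1}^{1} (t**2 - 3*t + 2) sin(pi*t) dt = (-2/pi**3) - (-2/pi**3 + 6/pi) = -6/pi.
Hence Im(c_{1}) = (-1/2)·(-6/pi) = 3/pi.

3/pi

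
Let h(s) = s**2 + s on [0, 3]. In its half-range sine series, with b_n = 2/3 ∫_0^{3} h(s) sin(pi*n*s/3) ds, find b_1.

b_1 = 2/3 ∫_0^{3} (s**2 + s) sin(pi*s/3) ds.
Integrating by parts twice (tabular method), an antiderivative of (s**2 + s) sin(pi*s/3) is -3*s**2*cos(pi*s/3)/pi + 18*s*sin(pi*s/3)/pi**2 - 3*s*cos(pi*s/3)/pi + 9*sin(pi*s/3)/pi**2 + 54*cos(pi*s/3)/pi**3; evaluating from 0 to 3: ∫_{0}^{3} (s**2 + s) sin(pi*s/3) ds = (-54/pi**3 + 36/pi) - (54/pi**3) = -108/pi**3 + 36/pi.
Hence b_1 = (2/3)·(-108/pi**3 + 36/pi) = -72/pi**3 + 24/pi.

-72/pi**3 + 24/pi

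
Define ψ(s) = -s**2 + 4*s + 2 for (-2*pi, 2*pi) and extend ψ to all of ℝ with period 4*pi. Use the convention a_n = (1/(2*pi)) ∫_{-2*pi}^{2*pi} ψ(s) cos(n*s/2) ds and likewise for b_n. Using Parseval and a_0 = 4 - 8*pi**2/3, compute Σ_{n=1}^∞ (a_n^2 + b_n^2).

Parseval: a_0^2/2 + Σ_{n≥1} (a_n^2+b_n^2) = (1/(2*pi)) ∫_{-2*pi}^{2*pi} ψ(s)^2 ds = 8 + 32*pi**2 + 32*pi**4/5.
Subtract a_0^2/2 = 8*(3 - 2*pi**2)**2/9: Σ (a_n^2+b_n^2) = 128*pi**2*(pi**2 + 15)/45.

128*pi**2*(pi**2 + 15)/45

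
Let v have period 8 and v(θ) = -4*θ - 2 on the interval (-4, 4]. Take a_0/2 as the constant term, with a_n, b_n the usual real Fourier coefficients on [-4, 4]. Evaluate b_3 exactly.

b_3 = 1/4 ∫_{-4}^{4} v(θ) sin(3*pi*θ/4) dθ.
Integrating by parts (boundary term plus one more integral), an antiderivative of (-4*θ - 2) sin(3*pi*θ/4) is 16*θ*cos(3*pi*θ/4)/(3*pi) - 64*sin(3*pi*θ/4)/(9*pi**2) + 8*cos(3*pi*θ/4)/(3*pi); evaluating from -4 to 4: ∫_{-4}^{4} (-4*θ - 2) sin(3*pi*θ/4) dθ = (-24/pi) - (56/(3*pi)) = -128/(3*pi).
Hence b_3 = (1/4)·(-128/(3*pi)) = -32/(3*pi).

-32/(3*pi)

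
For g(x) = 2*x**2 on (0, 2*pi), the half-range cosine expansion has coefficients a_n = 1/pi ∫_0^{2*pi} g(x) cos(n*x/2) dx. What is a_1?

a_1 = 1/pi ∫_0^{2*pi} (2*x**2) cos(x/2) dx.
Integrating by parts twice (tabular method), an antiderivative of (2*x**2) cos(x/2) is 4*x**2*sin(x/2) + 16*x*cos(x/2) - 32*sin(x/2); evaluating from 0 to 2*pi: ∫_{0}^{2*pi} (2*x**2) cos(x/2) dx = (-32*pi) - (0) = -32*pi.
Hence a_1 = (1/pi)·(-32*pi) = -32.

-32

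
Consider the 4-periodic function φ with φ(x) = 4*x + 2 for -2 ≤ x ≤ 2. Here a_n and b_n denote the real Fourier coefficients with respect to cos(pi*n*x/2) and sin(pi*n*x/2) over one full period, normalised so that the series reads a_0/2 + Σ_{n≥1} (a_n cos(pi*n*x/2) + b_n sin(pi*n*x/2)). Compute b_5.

b_5 = 1/2 ∫_{-2}^{2} φ(x) sin(5*pi*x/2) dx.
Integrating by parts (boundary term plus one more integral), an antiderivative of (4*x + 2) sin(5*pi*x/2) is -8*x*cos(5*pi*x/2)/(5*pi) + 16*sin(5*pi*x/2)/(25*pi**2) - 4*cos(5*pi*x/2)/(5*pi); evaluating from -2 to 2: ∫_{-2}^{2} (4*x + 2) sin(5*pi*x/2) dx = (4/pi) - (-12/(5*pi)) = 32/(5*pi).
Hence b_5 = (1/2)·(32/(5*pi)) = 16/(5*pi).

16/(5*pi)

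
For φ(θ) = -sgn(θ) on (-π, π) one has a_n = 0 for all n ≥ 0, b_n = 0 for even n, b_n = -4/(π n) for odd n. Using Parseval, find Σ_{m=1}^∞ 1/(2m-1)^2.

pi**2/8

Parseval: Σ b_n^2 = (1/π) ∫_{-π}^{π} φ(θ)^2 dθ = 2.
Only odd n contribute, with b_n^2 = 16/(π^2 n^2), so Σ_{m≥1} 1/(2m-1)^2 = π^2·(2)/16 = pi**2/8.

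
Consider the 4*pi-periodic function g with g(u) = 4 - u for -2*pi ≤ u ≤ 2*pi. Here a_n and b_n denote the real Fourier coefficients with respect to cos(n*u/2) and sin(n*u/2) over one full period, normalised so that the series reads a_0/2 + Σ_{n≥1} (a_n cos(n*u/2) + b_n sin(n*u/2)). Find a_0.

8

a_0 = (1/(2*pi)) ∫_{-2*pi}^{2*pi} g(u) du = (1/(2*pi)) · (16*pi) = 8.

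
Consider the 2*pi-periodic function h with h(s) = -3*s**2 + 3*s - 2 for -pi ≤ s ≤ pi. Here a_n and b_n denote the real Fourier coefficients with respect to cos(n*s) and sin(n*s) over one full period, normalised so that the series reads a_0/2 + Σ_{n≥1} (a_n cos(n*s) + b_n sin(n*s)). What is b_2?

b_2 = 1/pi ∫_{-pi}^{pi} h(s) sin(2*s) ds.
Integrating by parts twice (tabular method), an antiderivative of (-3*s**2 + 3*s - 2) sin(2*s) is 3*s**2*cos(2*s)/2 - 3*s*sin(2*s)/2 - 3*s*cos(2*s)/2 + 3*sin(2*s)/4 + cos(2*s)/4; evaluating from -pi to pi: ∫_{-pi}^{pi} (-3*s**2 + 3*s - 2) sin(2*s) ds = (-3*pi/2 + 1/4 + 3*pi**2/2) - (1/4 + 3*pi/2 + 3*pi**2/2) = -3*pi.
Hence b_2 = (1/pi)·(-3*pi) = -3.

-3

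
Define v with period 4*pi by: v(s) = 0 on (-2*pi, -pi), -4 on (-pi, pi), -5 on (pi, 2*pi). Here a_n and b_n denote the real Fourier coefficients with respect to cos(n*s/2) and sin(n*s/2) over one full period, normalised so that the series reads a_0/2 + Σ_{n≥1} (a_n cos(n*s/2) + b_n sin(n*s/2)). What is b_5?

b_5 = (1/(2*pi)) ∫_{-2*pi}^{2*pi} v(s) sin(5*s/2) ds.
Split the integral at the breakpoints.
∫_{-2*pi}^{-pi} (0) sin(5*s/2) ds = 0.
Directly, an antiderivative of (-4) sin(5*s/2) is 8*cos(5*s/2)/5; evaluating from -pi to pi: ∫_{-pi}^{pi} (-4) sin(5*s/2) ds = (0) - (0) = 0.
Directly, an antiderivative of (-5) sin(5*s/2) is 2*cos(5*s/2); evaluating from pi to 2*pi: ∫_{pi}^{2*pi} (-5) sin(5*s/2) ds = (-2) - (0) = -2.
Summing the pieces and multiplying by (1/(2*pi)) gives b_5 = -1/pi.

-1/pi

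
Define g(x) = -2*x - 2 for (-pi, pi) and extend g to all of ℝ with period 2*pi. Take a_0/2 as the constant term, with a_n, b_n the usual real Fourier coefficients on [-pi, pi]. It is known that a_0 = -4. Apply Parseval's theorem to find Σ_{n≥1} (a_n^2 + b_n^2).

Parseval: a_0^2/2 + Σ_{n≥1} (a_n^2+b_n^2) = 1/pi ∫_{-pi}^{pi} g(x)^2 dx = 8 + 8*pi**2/3.
Subtract a_0^2/2 = 8: Σ (a_n^2+b_n^2) = 8*pi**2/3.

8*pi**2/3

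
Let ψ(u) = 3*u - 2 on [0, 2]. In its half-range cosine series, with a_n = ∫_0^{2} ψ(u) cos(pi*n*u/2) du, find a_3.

-8/(3*pi**2)

a_3 = ∫_0^{2} (3*u - 2) cos(3*pi*u/2) du.
Integrating by parts (boundary term plus one more integral), an antiderivative of (3*u - 2) cos(3*pi*u/2) is 2*u*sin(3*pi*u/2)/pi - 4*sin(3*pi*u/2)/(3*pi) + 4*cos(3*pi*u/2)/(3*pi**2); evaluating from 0 to 2: ∫_{0}^{2} (3*u - 2) cos(3*pi*u/2) du = (-4/(3*pi**2)) - (4/(3*pi**2)) = -8/(3*pi**2).
Hence a_3 = -8/(3*pi**2).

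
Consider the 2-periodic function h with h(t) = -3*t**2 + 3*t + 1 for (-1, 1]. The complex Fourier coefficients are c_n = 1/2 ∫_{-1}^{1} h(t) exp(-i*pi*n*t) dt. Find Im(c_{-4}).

-3/(4*pi)

Since h is real-valued, Im(c_{-4}) = -1/2 ∫_{-1}^{1} h(t) sin(-4*pi*t) dt = b_{4}/2.
Integrating by parts twice (tabular method), an antiderivative of (-3*t**2 + 3*t + 1) sin(-4*pi*t) is -3*t**2*cos(4*pi*t)/(4*pi) + 3*t*sin(4*pi*t)/(8*pi**2) + 3*t*cos(4*pi*t)/(4*pi) - 3*sin(4*pi*t)/(16*pi**2) + 3*cos(4*pi*t)/(32*pi**3) + cos(4*pi*t)/(4*pi); evaluating from -1 to 1: ∫_{-1}^{1} (-3*t**2 + 3*t + 1) sin(-4*pi*t) dt = ((3 + 8*pi**2)/(32*pi**3)) - ((3 - 40*pi**2)/(32*pi**3)) = 3/(2*pi).
Hence Im(c_{-4}) = (-1/2)·(3/(2*pi)) = -3/(4*pi).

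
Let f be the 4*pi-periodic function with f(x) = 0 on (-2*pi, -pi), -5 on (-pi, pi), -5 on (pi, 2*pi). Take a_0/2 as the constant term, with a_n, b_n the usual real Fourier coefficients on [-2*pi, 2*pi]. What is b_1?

b_1 = (1/(2*pi)) ∫_{-2*pi}^{2*pi} f(x) sin(x/2) dx.
Split the integral at the breakpoints.
∫_{-2*pi}^{-pi} (0) sin(x/2) dx = 0.
Directly, an antiderivative of (-5) sin(x/2) is 10*cos(x/2); evaluating from -pi to pi: ∫_{-pi}^{pi} (-5) sin(x/2) dx = (0) - (0) = 0.
Directly, an antiderivative of (-5) sin(x/2) is 10*cos(x/2); evaluating from pi to 2*pi: ∫_{pi}^{2*pi} (-5) sin(x/2) dx = (-10) - (0) = -10.
Summing the pieces and multiplying by (1/(2*pi)) gives b_1 = -5/pi.

-5/pi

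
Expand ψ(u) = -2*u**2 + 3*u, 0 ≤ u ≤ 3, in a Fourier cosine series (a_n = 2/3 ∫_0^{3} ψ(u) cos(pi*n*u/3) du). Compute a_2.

a_2 = 2/3 ∫_0^{3} (-2*u**2 + 3*u) cos(2*pi*u/3) du.
Integrating by parts twice (tabular method), an antiderivative of (-2*u**2 + 3*u) cos(2*pi*u/3) is -3*u**2*sin(2*pi*u/3)/pi + 9*u*sin(2*pi*u/3)/(2*pi) - 9*u*cos(2*pi*u/3)/pi**2 + 27*sin(2*pi*u/3)/(2*pi**3) + 27*cos(2*pi*u/3)/(4*pi**2); evaluating from 0 to 3: ∫_{0}^{3} (-2*u**2 + 3*u) cos(2*pi*u/3) du = (-81/(4*pi**2)) - (27/(4*pi**2)) = -27/pi**2.
Hence a_2 = (2/3)·(-27/pi**2) = -18/pi**2.

-18/pi**2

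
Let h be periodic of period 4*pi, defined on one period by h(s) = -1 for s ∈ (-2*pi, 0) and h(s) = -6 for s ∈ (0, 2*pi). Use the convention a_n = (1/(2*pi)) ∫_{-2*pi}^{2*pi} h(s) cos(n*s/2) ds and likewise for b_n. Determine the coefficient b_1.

-10/pi

b_1 = (1/(2*pi)) ∫_{-2*pi}^{2*pi} h(s) sin(s/2) ds.
Split the integral at the breakpoints.
Directly, an antiderivative of (-1) sin(s/2) is 2*cos(s/2); evaluating from -2*pi to 0: ∫_{-2*pi}^{0} (-1) sin(s/2) ds = (2) - (-2) = 4.
Directly, an antiderivative of (-6) sin(s/2) is 12*cos(s/2); evaluating from 0 to 2*pi: ∫_{0}^{2*pi} (-6) sin(s/2) ds = (-12) - (12) = -24.
Summing the pieces and multiplying by (1/(2*pi)) gives b_1 = -10/pi.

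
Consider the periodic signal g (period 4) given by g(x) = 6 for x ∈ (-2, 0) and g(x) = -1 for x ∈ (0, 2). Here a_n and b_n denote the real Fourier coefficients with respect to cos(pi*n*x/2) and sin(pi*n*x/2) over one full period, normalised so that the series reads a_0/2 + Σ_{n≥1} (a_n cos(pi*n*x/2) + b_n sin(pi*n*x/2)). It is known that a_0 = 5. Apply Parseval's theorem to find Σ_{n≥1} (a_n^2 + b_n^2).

49/2

Parseval: a_0^2/2 + Σ_{n≥1} (a_n^2+b_n^2) = 1/2 ∫_{-2}^{2} g(x)^2 dx = 37.
Subtract a_0^2/2 = 25/2: Σ (a_n^2+b_n^2) = 49/2.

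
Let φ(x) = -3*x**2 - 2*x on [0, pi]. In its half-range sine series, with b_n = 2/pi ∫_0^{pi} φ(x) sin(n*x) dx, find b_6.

2/3 + pi

b_6 = 2/pi ∫_0^{pi} (-3*x**2 - 2*x) sin(6*x) dx.
Integrating by parts twice (tabular method), an antiderivative of (-3*x**2 - 2*x) sin(6*x) is x**2*cos(6*x)/2 - x*sin(6*x)/6 + x*cos(6*x)/3 - sin(6*x)/18 - cos(6*x)/36; evaluating from 0 to pi: ∫_{0}^{pi} (-3*x**2 - 2*x) sin(6*x) dx = (-1/36 + pi/3 + pi**2/2) - (-1/36) = pi*(2 + 3*pi)/6.
Hence b_6 = (2/pi)·(pi*(2 + 3*pi)/6) = 2/3 + pi.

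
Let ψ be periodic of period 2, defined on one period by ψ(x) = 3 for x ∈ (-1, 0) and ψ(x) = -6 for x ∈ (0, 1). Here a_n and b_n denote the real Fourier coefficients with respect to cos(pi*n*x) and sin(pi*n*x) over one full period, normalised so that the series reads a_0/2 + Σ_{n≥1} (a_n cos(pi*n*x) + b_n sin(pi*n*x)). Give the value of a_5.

a_5 = ∫_{-1}^{1} ψ(x) cos(5*pi*x) dx.
Split the integral at the breakpoints.
Directly, an antiderivative of (3) cos(5*pi*x) is 3*sin(5*pi*x)/(5*pi); evaluating from -1 to 0: ∫_{-1}^{0} (3) cos(5*pi*x) dx = (0) - (0) = 0.
Directly, an antiderivative of (-6) cos(5*pi*x) is -6*sin(5*pi*x)/(5*pi); evaluating from 0 to 1: ∫_{0}^{1} (-6) cos(5*pi*x) dx = (0) - (0) = 0.
Summing the pieces gives a_5 = 0.

0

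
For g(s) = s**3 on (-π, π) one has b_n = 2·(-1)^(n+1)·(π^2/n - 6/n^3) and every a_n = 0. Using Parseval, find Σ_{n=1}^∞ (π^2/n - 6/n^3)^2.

Parseval: Σ b_n^2 = (1/π) ∫_{-π}^{π} g(s)^2 ds = 2*pi**6/7.
b_n^2 = 4·(π^2/n - 6/n^3)^2, so the sum equals (2*pi**6/7)/4 = pi**6/14.

pi**6/14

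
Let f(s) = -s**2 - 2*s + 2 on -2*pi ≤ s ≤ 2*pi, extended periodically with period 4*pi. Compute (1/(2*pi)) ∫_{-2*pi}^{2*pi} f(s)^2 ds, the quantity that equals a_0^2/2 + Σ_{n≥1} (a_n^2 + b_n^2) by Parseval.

8 + 32*pi**4/5

(1/(2*pi)) ∫_{-2*pi}^{2*pi} f(s)^2 ds = (1/(2*pi)) · (16*pi + 64*pi**5/5) = 8 + 32*pi**4/5.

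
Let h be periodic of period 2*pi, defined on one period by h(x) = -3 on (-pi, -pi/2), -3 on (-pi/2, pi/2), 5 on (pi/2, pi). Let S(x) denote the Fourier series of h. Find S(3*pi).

x = 3*pi differs from x = pi by 1 full period(s), and the series is 2*pi-periodic.
At x = pi the one-sided limits are h(pi^-) = 5 and h(pi^+) = -3.
By Dirichlet's theorem the series converges to their average, [(5) + (-3)]/2 = 1.

1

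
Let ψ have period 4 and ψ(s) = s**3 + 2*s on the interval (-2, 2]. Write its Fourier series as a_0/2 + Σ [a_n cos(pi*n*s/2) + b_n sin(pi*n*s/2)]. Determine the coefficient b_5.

b_5 = 1/2 ∫_{-2}^{2} ψ(s) sin(5*pi*s/2) ds.
ψ is odd and sin(5*pi*s/2) is odd, so the integrand is even and b_5 = ∫_0^{2} ψ(s) sin(5*pi*s/2) ds.
Integrating by parts three times (tabular method), an antiderivative of (s**3 + 2*s) sin(5*pi*s/2) is -2*s**3*cos(5*pi*s/2)/(5*pi) + 12*s**2*sin(5*pi*s/2)/(25*pi**2) - 4*s*cos(5*pi*s/2)/(5*pi) + 48*s*cos(5*pi*s/2)/(125*pi**3) - 96*sin(5*pi*s/2)/(625*pi**4) + 8*sin(5*pi*s/2)/(25*pi**2); evaluating from 0 to 2: ∫_{0}^{2} (s**3 + 2*s) sin(5*pi*s/2) ds = (24*(-4 + 25*pi**2)/(125*pi**3)) - (0) = 24*(-4 + 25*pi**2)/(125*pi**3).
Hence b_5 = 24*(-4 + 25*pi**2)/(125*pi**3).

24*(-4 + 25*pi**2)/(125*pi**3)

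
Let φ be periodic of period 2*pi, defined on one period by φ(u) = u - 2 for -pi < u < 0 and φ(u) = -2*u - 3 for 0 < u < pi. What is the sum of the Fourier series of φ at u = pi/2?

-pi - 3

φ is continuous at u = pi/2 with value -pi - 3, so the series converges to -pi - 3 there.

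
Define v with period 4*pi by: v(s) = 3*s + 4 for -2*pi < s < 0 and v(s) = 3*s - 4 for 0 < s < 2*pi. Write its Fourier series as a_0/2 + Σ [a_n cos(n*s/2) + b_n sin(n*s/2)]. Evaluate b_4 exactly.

b_4 = (1/(2*pi)) ∫_{-2*pi}^{2*pi} v(s) sin(2*s) ds.
v is odd and sin(2*s) is odd, so the integrand is even and b_4 = 1/pi ∫_0^{2*pi} v(s) sin(2*s) ds.
Integrating by parts (boundary term plus one more integral), an antiderivative of (3*s - 4) sin(2*s) is -3*s*cos(2*s)/2 + 3*sin(2*s)/4 + 2*cos(2*s); evaluating from 0 to 2*pi: ∫_{0}^{2*pi} (3*s - 4) sin(2*s) ds = (2 - 3*pi) - (2) = -3*pi.
Hence b_4 = (1/pi)·(-3*pi) = -3.

-3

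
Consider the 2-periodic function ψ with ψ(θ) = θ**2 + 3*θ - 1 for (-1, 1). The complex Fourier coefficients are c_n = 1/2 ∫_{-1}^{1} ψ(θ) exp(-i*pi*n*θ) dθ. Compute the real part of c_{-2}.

Since ψ is real-valued, Re(c_{-2}) = 1/2 ∫_{-1}^{1} ψ(θ) cos(-2*pi*θ) dθ = a_{2}/2.
Integrating by parts twice (tabular method), an antiderivative of (θ**2 + 3*θ - 1) cos(-2*pi*θ) is θ**2*sin(2*pi*θ)/(2*pi) + 3*θ*sin(2*pi*θ)/(2*pi) + θ*cos(2*pi*θ)/(2*pi**2) - sin(2*pi*θ)/(2*pi) - sin(2*pi*θ)/(4*pi**3) + 3*cos(2*pi*θ)/(4*pi**2); evaluating from -1 to 1: ∫_{-1}^{1} (θ**2 + 3*θ - 1) cos(-2*pi*θ) dθ = (5/(4*pi**2)) - (1/(4*pi**2)) = pi**(-2).
Hence Re(c_{-2}) = (1/2)·(pi**(-2)) = 1/(2*pi**2).

1/(2*pi**2)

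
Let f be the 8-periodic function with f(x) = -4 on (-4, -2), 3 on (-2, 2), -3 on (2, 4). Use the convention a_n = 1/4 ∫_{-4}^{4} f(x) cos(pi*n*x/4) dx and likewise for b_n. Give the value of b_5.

b_5 = 1/4 ∫_{-4}^{4} f(x) sin(5*pi*x/4) dx.
Split the integral at the breakpoints.
Directly, an antiderivative of (-4) sin(5*pi*x/4) is 16*cos(5*pi*x/4)/(5*pi); evaluating from -4 to -2: ∫_{-4}^{-2} (-4) sin(5*pi*x/4) dx = (0) - (-16/(5*pi)) = 16/(5*pi).
Directly, an antiderivative of (3) sin(5*pi*x/4) is -12*cos(5*pi*x/4)/(5*pi); evaluating from -2 to 2: ∫_{-2}^{2} (3) sin(5*pi*x/4) dx = (0) - (0) = 0.
Directly, an antiderivative of (-3) sin(5*pi*x/4) is 12*cos(5*pi*x/4)/(5*pi); evaluating from 2 to 4: ∫_{2}^{4} (-3) sin(5*pi*x/4) dx = (-12/(5*pi)) - (0) = -12/(5*pi).
Summing the pieces and multiplying by (1/4) gives b_5 = 1/(5*pi).

1/(5*pi)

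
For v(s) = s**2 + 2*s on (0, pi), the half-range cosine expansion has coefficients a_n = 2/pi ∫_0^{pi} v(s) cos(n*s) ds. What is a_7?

4*(-pi - 2)/(49*pi)

a_7 = 2/pi ∫_0^{pi} (s**2 + 2*s) cos(7*s) ds.
Integrating by parts twice (tabular method), an antiderivative of (s**2 + 2*s) cos(7*s) is s**2*sin(7*s)/7 + 2*s*sin(7*s)/7 + 2*s*cos(7*s)/49 - 2*sin(7*s)/343 + 2*cos(7*s)/49; evaluating from 0 to pi: ∫_{0}^{pi} (s**2 + 2*s) cos(7*s) ds = (-2*pi/49 - 2/49) - (2/49) = -2*pi/49 - 4/49.
Hence a_7 = (2/pi)·(-2*pi/49 - 4/49) = 4*(-pi - 2)/(49*pi).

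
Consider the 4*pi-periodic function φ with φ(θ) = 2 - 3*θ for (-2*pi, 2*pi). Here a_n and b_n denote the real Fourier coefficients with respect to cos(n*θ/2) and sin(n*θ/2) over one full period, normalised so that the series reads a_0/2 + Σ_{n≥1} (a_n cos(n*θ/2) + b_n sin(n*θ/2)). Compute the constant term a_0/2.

2

a_0 = (1/(2*pi)) ∫_{-2*pi}^{2*pi} φ(θ) dθ = (1/(2*pi)) · (8*pi) = 4.
So the constant term a_0/2 = 2.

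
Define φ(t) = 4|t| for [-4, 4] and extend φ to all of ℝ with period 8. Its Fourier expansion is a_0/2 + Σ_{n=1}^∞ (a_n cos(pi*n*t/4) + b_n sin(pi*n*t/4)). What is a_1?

-64/pi**2

a_1 = 1/4 ∫_{-4}^{4} φ(t) cos(pi*t/4) dt.
φ is even and cos(pi*t/4) is even, so the integrand is even and a_1 = 1/2 ∫_0^{4} φ(t) cos(pi*t/4) dt.
Integrating by parts (boundary term plus one more integral), an antiderivative of (4*t) cos(pi*t/4) is 16*t*sin(pi*t/4)/pi + 64*cos(pi*t/4)/pi**2; evaluating from 0 to 4: ∫_{0}^{4} (4*t) cos(pi*t/4) dt = (-64/pi**2) - (64/pi**2) = -128/pi**2.
Hence a_1 = (1/2)·(-128/pi**2) = -64/pi**2.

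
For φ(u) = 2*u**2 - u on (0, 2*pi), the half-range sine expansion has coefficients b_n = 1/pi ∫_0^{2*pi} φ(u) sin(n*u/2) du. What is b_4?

1 - 4*pi

b_4 = 1/pi ∫_0^{2*pi} (2*u**2 - u) sin(2*u) du.
Integrating by parts twice (tabular method), an antiderivative of (2*u**2 - u) sin(2*u) is -u**2*cos(2*u) + u*sin(2*u) + u*cos(2*u)/2 - sin(2*u)/4 + cos(2*u)/2; evaluating from 0 to 2*pi: ∫_{0}^{2*pi} (2*u**2 - u) sin(2*u) du = (-4*pi**2 + 1/2 + pi) - (1/2) = pi*(1 - 4*pi).
Hence b_4 = (1/pi)·(pi*(1 - 4*pi)) = 1 - 4*pi.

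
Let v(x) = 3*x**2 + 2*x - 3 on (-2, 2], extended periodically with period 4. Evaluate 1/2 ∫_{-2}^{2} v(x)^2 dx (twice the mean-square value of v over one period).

1/2 ∫_{-2}^{2} v(x)^2 dx = 1/2 · (1148/15) = 574/15.

574/15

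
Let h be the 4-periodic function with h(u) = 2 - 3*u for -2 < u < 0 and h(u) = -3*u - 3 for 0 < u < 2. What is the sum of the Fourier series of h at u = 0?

At u = 0 the one-sided limits are h(0^-) = 2 and h(0^+) = -3.
By Dirichlet's theorem the series converges to their average, [(2) + (-3)]/2 = -1/2.

-1/2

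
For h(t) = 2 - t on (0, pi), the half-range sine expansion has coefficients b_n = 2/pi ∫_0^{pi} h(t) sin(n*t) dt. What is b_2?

b_2 = 2/pi ∫_0^{pi} (2 - t) sin(2*t) dt.
Integrating by parts (boundary term plus one more integral), an antiderivative of (2 - t) sin(2*t) is t*cos(2*t)/2 - sin(2*t)/4 - cos(2*t); evaluating from 0 to pi: ∫_{0}^{pi} (2 - t) sin(2*t) dt = (-1 + pi/2) - (-1) = pi/2.
Hence b_2 = (2/pi)·(pi/2) = 1.

1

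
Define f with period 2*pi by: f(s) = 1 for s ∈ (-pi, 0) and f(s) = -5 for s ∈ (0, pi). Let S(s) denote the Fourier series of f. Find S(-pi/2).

f is continuous at s = -pi/2 with value 1, so the series converges to 1 there.

1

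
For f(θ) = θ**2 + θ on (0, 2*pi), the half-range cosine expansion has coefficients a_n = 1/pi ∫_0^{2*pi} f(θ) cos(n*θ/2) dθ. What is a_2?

4

a_2 = 1/pi ∫_0^{2*pi} (θ**2 + θ) cos(θ) dθ.
Integrating by parts twice (tabular method), an antiderivative of (θ**2 + θ) cos(θ) is θ**2*sin(θ) + θ*sin(θ) + 2*θ*cos(θ) - 2*sin(θ) + cos(θ); evaluating from 0 to 2*pi: ∫_{0}^{2*pi} (θ**2 + θ) cos(θ) dθ = (1 + 4*pi) - (1) = 4*pi.
Hence a_2 = (1/pi)·(4*pi) = 4.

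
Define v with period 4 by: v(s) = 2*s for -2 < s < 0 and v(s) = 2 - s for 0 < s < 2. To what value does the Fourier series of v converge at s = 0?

At s = 0 the one-sided limits are v(0^-) = 0 and v(0^+) = 2.
By Dirichlet's theorem the series converges to their average, [(0) + (2)]/2 = 1.

1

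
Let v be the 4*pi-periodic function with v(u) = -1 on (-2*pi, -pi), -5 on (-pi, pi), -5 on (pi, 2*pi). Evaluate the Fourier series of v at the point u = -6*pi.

-3

u = -6*pi differs from u = 2*pi by -2 full period(s), and the series is 4*pi-periodic.
At u = 2*pi the one-sided limits are v(2*pi^-) = -5 and v(2*pi^+) = -1.
By Dirichlet's theorem the series converges to their average, [(-5) + (-1)]/2 = -3.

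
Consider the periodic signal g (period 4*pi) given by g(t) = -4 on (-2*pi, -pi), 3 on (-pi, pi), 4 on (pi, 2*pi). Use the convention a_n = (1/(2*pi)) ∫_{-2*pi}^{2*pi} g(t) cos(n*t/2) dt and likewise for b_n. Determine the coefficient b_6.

-8/(3*pi)

b_6 = (1/(2*pi)) ∫_{-2*pi}^{2*pi} g(t) sin(3*t) dt.
Split the integral at the breakpoints.
Directly, an antiderivative of (-4) sin(3*t) is 4*cos(3*t)/3; evaluating from -2*pi to -pi: ∫_{-2*pi}^{-pi} (-4) sin(3*t) dt = (-4/3) - (4/3) = -8/3.
Directly, an antiderivative of (3) sin(3*t) is -cos(3*t); evaluating from -pi to pi: ∫_{-pi}^{pi} (3) sin(3*t) dt = (1) - (1) = 0.
Directly, an antiderivative of (4) sin(3*t) is -4*cos(3*t)/3; evaluating from pi to 2*pi: ∫_{pi}^{2*pi} (4) sin(3*t) dt = (-4/3) - (4/3) = -8/3.
Summing the pieces and multiplying by (1/(2*pi)) gives b_6 = -8/(3*pi).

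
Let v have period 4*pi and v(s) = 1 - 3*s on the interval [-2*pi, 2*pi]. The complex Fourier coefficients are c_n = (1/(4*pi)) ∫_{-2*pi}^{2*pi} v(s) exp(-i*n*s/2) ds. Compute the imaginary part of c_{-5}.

-6/5

Since v is real-valued, Im(c_{-5}) = -(1/(4*pi)) ∫_{-2*pi}^{2*pi} v(s) sin(-5*s/2) ds = b_{5}/2.
Integrating by parts (boundary term plus one more integral), an antiderivative of (1 - 3*s) sin(-5*s/2) is -6*s*cos(5*s/2)/5 + 12*sin(5*s/2)/25 + 2*cos(5*s/2)/5; evaluating from -2*pi to 2*pi: ∫_{-2*pi}^{2*pi} (1 - 3*s) sin(-5*s/2) ds = (-2/5 + 12*pi/5) - (-12*pi/5 - 2/5) = 24*pi/5.
Hence Im(c_{-5}) = (-1/(4*pi))·(24*pi/5) = -6/5.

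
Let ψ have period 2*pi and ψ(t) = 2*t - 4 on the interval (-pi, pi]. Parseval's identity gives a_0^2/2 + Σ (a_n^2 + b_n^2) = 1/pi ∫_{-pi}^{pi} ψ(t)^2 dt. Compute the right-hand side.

1/pi ∫_{-pi}^{pi} ψ(t)^2 dt = 1/pi · (8*pi*(pi**2 + 12)/3) = 8*pi**2/3 + 32.

8*pi**2/3 + 32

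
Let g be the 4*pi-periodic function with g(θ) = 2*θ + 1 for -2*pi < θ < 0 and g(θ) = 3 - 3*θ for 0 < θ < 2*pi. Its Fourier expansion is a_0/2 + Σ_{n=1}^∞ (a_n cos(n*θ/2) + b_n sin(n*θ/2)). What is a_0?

a_0 = (1/(2*pi)) ∫_{-2*pi}^{2*pi} g(θ) dθ = (1/(2*pi)) · (2*pi*(4 - 5*pi)) = 4 - 5*pi.

4 - 5*pi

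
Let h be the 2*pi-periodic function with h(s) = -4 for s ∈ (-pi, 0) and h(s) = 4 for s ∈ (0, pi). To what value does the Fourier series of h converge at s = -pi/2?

-4

h is continuous at s = -pi/2 with value -4, so the series converges to -4 there.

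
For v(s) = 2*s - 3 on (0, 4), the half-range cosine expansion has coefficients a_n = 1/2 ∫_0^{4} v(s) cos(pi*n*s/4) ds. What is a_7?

a_7 = 1/2 ∫_0^{4} (2*s - 3) cos(7*pi*s/4) ds.
Integrating by parts (boundary term plus one more integral), an antiderivative of (2*s - 3) cos(7*pi*s/4) is 8*s*sin(7*pi*s/4)/(7*pi) - 12*sin(7*pi*s/4)/(7*pi) + 32*cos(7*pi*s/4)/(49*pi**2); evaluating from 0 to 4: ∫_{0}^{4} (2*s - 3) cos(7*pi*s/4) ds = (-32/(49*pi**2)) - (32/(49*pi**2)) = -64/(49*pi**2).
Hence a_7 = (1/2)·(-64/(49*pi**2)) = -32/(49*pi**2).

-32/(49*pi**2)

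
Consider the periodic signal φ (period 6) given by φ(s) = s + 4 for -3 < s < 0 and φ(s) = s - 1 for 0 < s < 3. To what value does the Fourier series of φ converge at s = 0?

At s = 0 the one-sided limits are φ(0^-) = 4 and φ(0^+) = -1.
By Dirichlet's theorem the series converges to their average, [(4) + (-1)]/2 = 3/2.

3/2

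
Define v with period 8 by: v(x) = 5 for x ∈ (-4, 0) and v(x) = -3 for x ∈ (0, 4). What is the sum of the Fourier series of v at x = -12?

x = -12 differs from x = 4 by -2 full period(s), and the series is 8-periodic.
At x = 4 the one-sided limits are v(4^-) = -3 and v(4^+) = 5.
By Dirichlet's theorem the series converges to their average, [(-3) + (5)]/2 = 1.

1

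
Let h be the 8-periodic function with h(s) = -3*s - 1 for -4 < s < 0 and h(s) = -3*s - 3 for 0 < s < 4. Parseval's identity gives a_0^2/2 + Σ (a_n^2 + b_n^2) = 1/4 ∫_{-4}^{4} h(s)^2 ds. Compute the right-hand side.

130

1/4 ∫_{-4}^{4} h(s)^2 ds = 1/4 · (520) = 130.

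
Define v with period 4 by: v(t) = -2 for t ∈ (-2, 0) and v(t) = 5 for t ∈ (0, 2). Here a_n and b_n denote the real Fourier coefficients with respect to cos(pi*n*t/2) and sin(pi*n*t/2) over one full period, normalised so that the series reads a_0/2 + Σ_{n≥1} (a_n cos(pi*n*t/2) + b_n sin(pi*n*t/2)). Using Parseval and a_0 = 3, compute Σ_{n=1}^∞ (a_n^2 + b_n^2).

49/2

Parseval: a_0^2/2 + Σ_{n≥1} (a_n^2+b_n^2) = 1/2 ∫_{-2}^{2} v(t)^2 dt = 29.
Subtract a_0^2/2 = 9/2: Σ (a_n^2+b_n^2) = 49/2.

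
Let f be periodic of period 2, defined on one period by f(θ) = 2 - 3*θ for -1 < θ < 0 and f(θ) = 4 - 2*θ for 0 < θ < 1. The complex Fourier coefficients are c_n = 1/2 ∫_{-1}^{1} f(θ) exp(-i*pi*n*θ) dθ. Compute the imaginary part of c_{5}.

1/(10*pi)

Since f is real-valued, Im(c_{5}) = -1/2 ∫_{-1}^{1} f(θ) sin(5*pi*θ) dθ = -b_{5}/2.
Split the integral at the breakpoints.
Integrating by parts (boundary term plus one more integral), an antiderivative of (2 - 3*θ) sin(5*pi*θ) is 3*θ*cos(5*pi*θ)/(5*pi) - 3*sin(5*pi*θ)/(25*pi**2) - 2*cos(5*pi*θ)/(5*pi); evaluating from -1 to 0: ∫_{-1}^{0} (2 - 3*θ) sin(5*pi*θ) dθ = (-2/(5*pi)) - (1/pi) = -7/(5*pi).
Integrating by parts (boundary term plus one more integral), an antiderivative of (4 - 2*θ) sin(5*pi*θ) is 2*θ*cos(5*pi*θ)/(5*pi) - 2*sin(5*pi*θ)/(25*pi**2) - 4*cos(5*pi*θ)/(5*pi); evaluating from 0 to 1: ∫_{0}^{1} (4 - 2*θ) sin(5*pi*θ) dθ = (2/(5*pi)) - (-4/(5*pi)) = 6/(5*pi).
So ∫_{-1}^{1} f(θ) sin(5*pi*θ) dθ = -1/(5*pi).
Hence Im(c_{5}) = (-1/2)·(-1/(5*pi)) = 1/(10*pi).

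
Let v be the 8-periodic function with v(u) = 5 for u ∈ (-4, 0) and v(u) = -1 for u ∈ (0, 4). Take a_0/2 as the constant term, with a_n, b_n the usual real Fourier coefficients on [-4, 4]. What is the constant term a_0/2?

a_0 = 1/4 ∫_{-4}^{4} v(u) du = 1/4 · (16) = 4.
So the constant term a_0/2 = 2.

2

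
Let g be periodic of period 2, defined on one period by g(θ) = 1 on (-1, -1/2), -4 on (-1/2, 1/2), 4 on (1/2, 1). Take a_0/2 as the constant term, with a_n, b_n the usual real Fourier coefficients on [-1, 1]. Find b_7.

3/(7*pi)

b_7 = ∫_{-1}^{1} g(θ) sin(7*pi*θ) dθ.
Split the integral at the breakpoints.
Directly, an antiderivative of (1) sin(7*pi*θ) is -cos(7*pi*θ)/(7*pi); evaluating from -1 to -1/2: ∫_{-1}^{-1/2} (1) sin(7*pi*θ) dθ = (0) - (1/(7*pi)) = -1/(7*pi).
Directly, an antiderivative of (-4) sin(7*pi*θ) is 4*cos(7*pi*θ)/(7*pi); evaluating from -1/2 to 1/2: ∫_{-1/2}^{1/2} (-4) sin(7*pi*θ) dθ = (0) - (0) = 0.
Directly, an antiderivative of (4) sin(7*pi*θ) is -4*cos(7*pi*θ)/(7*pi); evaluating from 1/2 to 1: ∫_{1/2}^{1} (4) sin(7*pi*θ) dθ = (4/(7*pi)) - (0) = 4/(7*pi).
Summing the pieces gives b_7 = 3/(7*pi).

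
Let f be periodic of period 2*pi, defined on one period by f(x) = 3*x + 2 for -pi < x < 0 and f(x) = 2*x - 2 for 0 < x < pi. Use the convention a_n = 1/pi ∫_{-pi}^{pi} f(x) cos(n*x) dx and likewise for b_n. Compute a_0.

a_0 = 1/pi ∫_{-pi}^{pi} f(x) dx = 1/pi · (-pi**2/2) = -pi/2.

-pi/2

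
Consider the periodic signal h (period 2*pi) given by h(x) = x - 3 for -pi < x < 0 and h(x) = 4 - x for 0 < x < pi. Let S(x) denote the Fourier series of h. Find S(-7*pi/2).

x = -7*pi/2 differs from x = pi/2 by -2 full period(s), and the series is 2*pi-periodic.
h is continuous at x = pi/2 with value 4 - pi/2, so the series converges to 4 - pi/2 there.

4 - pi/2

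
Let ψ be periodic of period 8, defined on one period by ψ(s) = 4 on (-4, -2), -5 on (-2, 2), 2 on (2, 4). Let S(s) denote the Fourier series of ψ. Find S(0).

ψ is continuous at s = 0 with value -5, so the series converges to -5 there.

-5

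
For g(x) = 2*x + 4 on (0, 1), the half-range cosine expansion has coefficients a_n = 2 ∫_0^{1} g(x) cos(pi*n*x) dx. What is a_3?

a_3 = 2 ∫_0^{1} (2*x + 4) cos(3*pi*x) dx.
Integrating by parts (boundary term plus one more integral), an antiderivative of (2*x + 4) cos(3*pi*x) is 2*x*sin(3*pi*x)/(3*pi) + 4*sin(3*pi*x)/(3*pi) + 2*cos(3*pi*x)/(9*pi**2); evaluating from 0 to 1: ∫_{0}^{1} (2*x + 4) cos(3*pi*x) dx = (-2/(9*pi**2)) - (2/(9*pi**2)) = -4/(9*pi**2).
Hence a_3 = 2·(-4/(9*pi**2)) = -8/(9*pi**2).

-8/(9*pi**2)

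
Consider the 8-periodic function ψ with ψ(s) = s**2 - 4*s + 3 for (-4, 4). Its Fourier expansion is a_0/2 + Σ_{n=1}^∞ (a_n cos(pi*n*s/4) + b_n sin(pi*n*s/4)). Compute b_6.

16/(3*pi)

b_6 = 1/4 ∫_{-4}^{4} ψ(s) sin(3*pi*s/2) ds.
Integrating by parts twice (tabular method), an antiderivative of (s**2 - 4*s + 3) sin(3*pi*s/2) is -2*s**2*cos(3*pi*s/2)/(3*pi) + 8*s*sin(3*pi*s/2)/(9*pi**2) + 8*s*cos(3*pi*s/2)/(3*pi) - 16*sin(3*pi*s/2)/(9*pi**2) - 2*cos(3*pi*s/2)/pi + 16*cos(3*pi*s/2)/(27*pi**3); evaluating from -4 to 4: ∫_{-4}^{4} (s**2 - 4*s + 3) sin(3*pi*s/2) ds = (-2/pi + 16/(27*pi**3)) - (2*(8 - 315*pi**2)/(27*pi**3)) = 64/(3*pi).
Hence b_6 = (1/4)·(64/(3*pi)) = 16/(3*pi).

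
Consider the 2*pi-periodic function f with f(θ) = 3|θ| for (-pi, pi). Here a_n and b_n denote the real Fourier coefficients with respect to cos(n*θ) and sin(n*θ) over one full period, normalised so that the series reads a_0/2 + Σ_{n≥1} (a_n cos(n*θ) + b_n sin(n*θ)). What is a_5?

a_5 = 1/pi ∫_{-pi}^{pi} f(θ) cos(5*θ) dθ.
f is even and cos(5*θ) is even, so the integrand is even and a_5 = 2/pi ∫_0^{pi} f(θ) cos(5*θ) dθ.
Integrating by parts (boundary term plus one more integral), an antiderivative of (3*θ) cos(5*θ) is 3*θ*sin(5*θ)/5 + 3*cos(5*θ)/25; evaluating from 0 to pi: ∫_{0}^{pi} (3*θ) cos(5*θ) dθ = (-3/25) - (3/25) = -6/25.
Hence a_5 = (2/pi)·(-6/25) = -12/(25*pi).

-12/(25*pi)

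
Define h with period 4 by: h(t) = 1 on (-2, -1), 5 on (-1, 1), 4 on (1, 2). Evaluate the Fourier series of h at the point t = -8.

5

t = -8 differs from t = 0 by -2 full period(s), and the series is 4-periodic.
h is continuous at t = 0 with value 5, so the series converges to 5 there.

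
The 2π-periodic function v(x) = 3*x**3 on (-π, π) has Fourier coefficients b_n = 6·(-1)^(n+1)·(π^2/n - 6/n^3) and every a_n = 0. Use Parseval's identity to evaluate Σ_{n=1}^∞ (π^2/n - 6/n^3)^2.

Parseval: Σ b_n^2 = (1/π) ∫_{-π}^{π} v(x)^2 dx = 18*pi**6/7.
b_n^2 = 36·(π^2/n - 6/n^3)^2, so the sum equals (18*pi**6/7)/36 = pi**6/14.

pi**6/14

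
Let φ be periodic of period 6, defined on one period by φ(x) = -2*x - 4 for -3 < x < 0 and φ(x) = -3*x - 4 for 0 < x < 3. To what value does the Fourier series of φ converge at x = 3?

At x = 3 the one-sided limits are φ(3^-) = -13 and φ(3^+) = 2.
By Dirichlet's theorem the series converges to their average, [(-13) + (2)]/2 = -11/2.

-11/2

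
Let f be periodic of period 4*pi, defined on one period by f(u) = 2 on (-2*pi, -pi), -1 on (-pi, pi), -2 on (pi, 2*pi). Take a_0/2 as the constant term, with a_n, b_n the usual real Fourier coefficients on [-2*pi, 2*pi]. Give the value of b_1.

b_1 = (1/(2*pi)) ∫_{-2*pi}^{2*pi} f(u) sin(u/2) du.
Split the integral at the breakpoints.
Directly, an antiderivative of (2) sin(u/2) is -4*cos(u/2); evaluating from -2*pi to -pi: ∫_{-2*pi}^{-pi} (2) sin(u/2) du = (0) - (4) = -4.
Directly, an antiderivative of (-1) sin(u/2) is 2*cos(u/2); evaluating from -pi to pi: ∫_{-pi}^{pi} (-1) sin(u/2) du = (0) - (0) = 0.
Directly, an antiderivative of (-2) sin(u/2) is 4*cos(u/2); evaluating from pi to 2*pi: ∫_{pi}^{2*pi} (-2) sin(u/2) du = (-4) - (0) = -4.
Summing the pieces and multiplying by (1/(2*pi)) gives b_1 = -4/pi.

-4/pi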